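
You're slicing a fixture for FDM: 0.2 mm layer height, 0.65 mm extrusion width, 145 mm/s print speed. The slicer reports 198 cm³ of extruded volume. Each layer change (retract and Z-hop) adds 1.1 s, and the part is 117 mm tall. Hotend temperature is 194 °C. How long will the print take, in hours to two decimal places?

Line area = 0.2 × 0.65, so 0.13 mm².
Path length: 198000 mm³ / 0.13 mm² → 1523076.9 mm.
Extrusion time: 1523076.9 / 145 → 10504 s.
Layers = ⌈117/0.2⌉ = 585.
Layer-change overhead = 585 × 1.1, so 643.5 s.
Total = 10504 + 643.5 = 11147.5 s = 3.10 hours.

3.10 hours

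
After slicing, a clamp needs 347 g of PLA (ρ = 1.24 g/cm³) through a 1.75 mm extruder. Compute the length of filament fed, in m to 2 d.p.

116.34 m

Extruded volume: 347/1.24 = 279.8387 cm³ (279838.7 mm³).
Cross-section of 1.75 mm filament: π·(1.75/2)² = 2.4053 mm².
Length = 279838.7 / 2.4053 = 116342.54 mm = 116.34 m.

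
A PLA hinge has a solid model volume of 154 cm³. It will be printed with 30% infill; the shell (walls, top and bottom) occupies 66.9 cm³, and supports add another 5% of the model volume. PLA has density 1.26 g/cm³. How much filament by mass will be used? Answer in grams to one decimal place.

Infill region = 154 − 66.9, so 87.1 cm³.
Infill volume = 0.30 × 87.1, so 26.13 cm³.
Support = 0.05 × 154 = 7.7 cm³.
Total extruded: 66.9 + 26.13 + 7.7 → 100.73 cm³.
Mass = 100.73 × 1.26 = 126.9198 g.

126.9 g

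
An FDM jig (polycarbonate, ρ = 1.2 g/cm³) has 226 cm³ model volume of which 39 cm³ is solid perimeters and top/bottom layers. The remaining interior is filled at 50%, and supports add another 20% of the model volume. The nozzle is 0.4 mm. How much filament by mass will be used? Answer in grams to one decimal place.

213.2 g

Infill region = 226 − 39 = 187 cm³.
Infill deposited = 0.50 × 187 = 93.5 cm³.
Support = 0.20 × 226 = 45.2 cm³.
Total extruded: 39 + 93.5 + 45.2 → 177.7 cm³.
Mass = 177.7 × 1.2 = 213.24 g.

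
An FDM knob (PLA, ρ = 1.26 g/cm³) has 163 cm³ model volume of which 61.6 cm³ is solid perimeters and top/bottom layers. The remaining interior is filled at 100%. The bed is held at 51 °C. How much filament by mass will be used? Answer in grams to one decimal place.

Interior volume = 163 − 61.6 = 101.4 cm³.
Infill volume: 1.00 × 101.4 → 101.4 cm³.
Total printed volume = 61.6 + 101.4 = 163 cm³.
Mass: 163 × 1.26 → 205.38 g.

205.4 g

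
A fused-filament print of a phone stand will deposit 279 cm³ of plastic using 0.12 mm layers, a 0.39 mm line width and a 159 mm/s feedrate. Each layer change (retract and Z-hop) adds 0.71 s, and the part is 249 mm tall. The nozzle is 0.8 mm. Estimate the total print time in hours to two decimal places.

10.82 hours

Extrusion cross-section: 0.12 × 0.39 → 0.0468 mm².
Toolpath length = 279 cm³ / 0.0468 mm² = 279000 / 0.0468 = 5961538.5 mm.
Print-move time = 5961538.5 / 159 = 37494 s.
Layer count = ceil(249 / 0.12) = 2075.
Layer-change overhead: 2075 × 0.71 → 1473.25 s.
Total = 37494 + 1473.25 = 38967.25 s = 10.82 hours.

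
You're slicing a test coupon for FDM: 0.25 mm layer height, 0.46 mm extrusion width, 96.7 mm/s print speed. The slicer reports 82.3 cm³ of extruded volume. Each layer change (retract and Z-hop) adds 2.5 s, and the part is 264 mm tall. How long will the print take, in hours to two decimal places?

2.79 hours

Extrusion cross-section: 0.25 × 0.46 → 0.115 mm².
Path length: 82300 mm³ / 0.115 mm² → 715652.2 mm.
Print-move time = 715652.2 / 96.7, so 7400.7 s.
Layers = ⌈264/0.25⌉ = 1056.
Z-hop total = 1056 × 2.5, so 2640 s.
Total = 7400.7 + 2640 = 10040.7 s = 2.79 hours.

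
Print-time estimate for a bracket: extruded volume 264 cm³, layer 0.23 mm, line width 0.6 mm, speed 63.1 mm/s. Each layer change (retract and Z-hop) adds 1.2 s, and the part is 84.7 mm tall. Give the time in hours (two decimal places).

Bead cross-section = 0.23 × 0.6 = 0.138 mm².
Total extruded path = 264000/0.138 = 1913043.5 mm.
Time extruding: 1913043.5 / 63.1 → 30317.6 s.
Number of layers: 84.7 / 0.23 → 369 (rounded up).
Layer-change overhead: 369 × 1.2 → 442.8 s.
Total = 30317.6 + 442.8 = 30760.4 s = 8.54 hours.

8.54 hours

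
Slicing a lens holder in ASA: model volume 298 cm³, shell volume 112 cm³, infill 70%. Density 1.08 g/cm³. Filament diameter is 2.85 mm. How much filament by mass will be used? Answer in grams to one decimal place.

Infill region: 298 − 112 → 186 cm³.
Infill volume: 0.70 × 186 → 130.2 cm³.
Total printed volume = 112 + 130.2, so 242.2 cm³.
Mass: 242.2 × 1.08 → 261.576 g.

261.6 g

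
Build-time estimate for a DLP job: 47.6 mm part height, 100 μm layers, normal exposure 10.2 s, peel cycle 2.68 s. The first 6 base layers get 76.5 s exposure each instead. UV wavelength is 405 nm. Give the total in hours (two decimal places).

1.81 hours

Layers = ⌈47.6/0.1⌉ = 476.
Burn-in layers = 6 × (76.5 + 2.68) = 475.08 s.
Normal layers: 470 × (10.2 + 2.68) → 6053.6 s.
Sum: 475.08 + 6053.6 = 6528.68 s → 1.81 hours.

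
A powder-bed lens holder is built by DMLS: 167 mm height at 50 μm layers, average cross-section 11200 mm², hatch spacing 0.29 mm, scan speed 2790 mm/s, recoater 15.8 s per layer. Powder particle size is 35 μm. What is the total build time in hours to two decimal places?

Number of layers: 167 / 0.05 → 3340 (rounded up).
Scan path per layer: 11200 / 0.29 → 38620.7 mm.
Per-layer scan time: 38620.7 / 2790 → 13.8425 s.
Per-layer time: 13.8425 + 15.8 → 29.6425 s.
3340 layers × 29.6425 s/layer = 99005.95 s, i.e. 27.50 hours.

27.50 hours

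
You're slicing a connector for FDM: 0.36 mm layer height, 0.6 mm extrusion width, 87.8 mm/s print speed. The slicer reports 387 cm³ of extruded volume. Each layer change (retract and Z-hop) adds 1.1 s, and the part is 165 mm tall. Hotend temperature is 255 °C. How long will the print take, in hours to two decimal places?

Bead cross-section: 0.36 × 0.6 → 0.216 mm².
Path length: 387000 mm³ / 0.216 mm² → 1791666.7 mm.
Print-move time = 1791666.7 / 87.8, so 20406.2 s.
Number of layers: 165 / 0.36 → 459 (rounded up).
Z-hop total: 459 × 1.1 → 504.9 s.
Total = 20406.2 + 504.9 = 20911.1 s = 5.81 hours.

5.81 hours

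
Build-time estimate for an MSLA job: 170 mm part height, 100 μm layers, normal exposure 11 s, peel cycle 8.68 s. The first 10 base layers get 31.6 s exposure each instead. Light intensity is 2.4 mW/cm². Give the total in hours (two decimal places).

Number of layers: 170 / 0.1 → 1700 (rounded up).
Bottom layers: 10 × (31.6 + 8.68) → 402.8 s.
Normal layers = 1690 × (11 + 8.68) = 33259.2 s.
Sum: 402.8 + 33259.2 = 33662 s → 9.35 hours.

9.35 hours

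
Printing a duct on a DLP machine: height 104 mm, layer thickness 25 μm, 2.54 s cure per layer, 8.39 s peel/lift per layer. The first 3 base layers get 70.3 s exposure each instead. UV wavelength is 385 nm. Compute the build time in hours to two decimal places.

12.69 hours

Layer count = ceil(104 / 0.025) = 4160.
Bottom layers = 3 × (70.3 + 8.39) = 236.07 s.
Remaining layers = 4157 × (2.54 + 8.39), so 45436.01 s.
Sum: 236.07 + 45436.01 = 45672.08 s → 12.69 hours.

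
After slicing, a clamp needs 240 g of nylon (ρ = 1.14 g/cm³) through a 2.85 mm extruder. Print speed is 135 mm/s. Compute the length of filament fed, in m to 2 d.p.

Extruded volume: 240/1.14 = 210.5263 cm³ (210526.3 mm³).
Filament cross-section = π × (2.85/2)² = 6.3794 mm².
L = V/A = 210526.3/6.3794 = 33000.96 mm → 33.00 m.

33.00 m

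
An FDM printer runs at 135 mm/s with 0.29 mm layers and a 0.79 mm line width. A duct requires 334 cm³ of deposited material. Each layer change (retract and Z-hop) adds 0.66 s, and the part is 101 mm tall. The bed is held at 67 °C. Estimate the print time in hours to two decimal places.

3.06 hours

Line area: 0.29 × 0.79 → 0.2291 mm².
Toolpath length = 334 cm³ / 0.2291 mm² = 334000 / 0.2291 = 1457878.7 mm.
Time extruding = 1457878.7 / 135 = 10799.1 s.
Number of layers: 101 / 0.29 → 349 (rounded up).
Z-hop total: 349 × 0.66 → 230.34 s.
Altogether 10799.1 + 230.34 = 11029.44 s, i.e. 3.06 hours.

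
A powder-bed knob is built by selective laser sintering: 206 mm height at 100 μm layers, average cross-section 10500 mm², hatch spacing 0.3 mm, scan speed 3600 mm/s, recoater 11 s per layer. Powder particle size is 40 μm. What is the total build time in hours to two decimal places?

11.86 hours

Layer count = ceil(206 / 0.1) = 2060.
Hatch length per layer = 10500 / 0.3, so 35000 mm.
Per-layer scan time = 35000 / 3600 = 9.7222 s.
Layer cycle = 9.7222 + 11 = 20.7222 s.
2060 layers × 20.7222 s/layer = 42687.732 s, i.e. 11.86 hours.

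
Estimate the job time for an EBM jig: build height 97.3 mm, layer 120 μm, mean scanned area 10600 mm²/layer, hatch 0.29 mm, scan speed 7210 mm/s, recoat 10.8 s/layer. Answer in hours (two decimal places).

Number of layers: 97.3 / 0.12 → 811 (rounded up).
Hatch length per layer: 10600 / 0.29 → 36551.7 mm.
Scan time per layer = 36551.7 / 7210, so 5.0696 s.
Time per layer: 5.0696 + 10.8 → 15.8696 s.
811 layers × 15.8696 s/layer = 12870.2456 s, i.e. 3.58 hours.

3.58 hours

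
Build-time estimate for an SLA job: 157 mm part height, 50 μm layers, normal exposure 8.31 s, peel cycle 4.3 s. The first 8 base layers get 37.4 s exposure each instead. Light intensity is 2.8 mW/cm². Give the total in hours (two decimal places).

Layers = ⌈157/0.05⌉ = 3140.
Bottom layers = 8 × (37.4 + 4.3) = 333.6 s.
Regular layers = 3132 × (8.31 + 4.3) = 39494.52 s.
Total = 333.6 + 39494.52 = 39828.12 s = 11.06 hours.

11.06 hours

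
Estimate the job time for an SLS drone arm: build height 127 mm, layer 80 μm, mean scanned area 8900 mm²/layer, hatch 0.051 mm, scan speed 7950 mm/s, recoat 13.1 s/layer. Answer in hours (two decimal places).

15.46 hours

Number of layers: 127 / 0.08 → 1588 (rounded up).
Per-layer scan distance = 8900 / 0.051, so 174509.8 mm.
Per-layer scan time = 174509.8 / 7950, so 21.9509 s.
Layer cycle = 21.9509 + 13.1 = 35.0509 s.
Build time = 1588 × 35.0509 = 55660.8292 s = 15.46 hours.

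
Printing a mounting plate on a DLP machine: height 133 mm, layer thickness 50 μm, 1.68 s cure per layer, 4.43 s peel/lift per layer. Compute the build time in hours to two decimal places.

4.51 hours

Layer count = ceil(133 / 0.05) = 2660.
Each layer takes = 1.68 + 4.43 = 6.11 s.
Build time: 2660 × 6.11 s = 16252.6 s, i.e. 4.51 hours.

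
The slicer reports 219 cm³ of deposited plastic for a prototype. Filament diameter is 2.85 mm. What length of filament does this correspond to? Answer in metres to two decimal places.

Filament cross-section = π × (2.85/2)² = 6.3794 mm².
L = 219000 mm³ / 6.3794 mm² = 34329.25 mm, i.e. 34.33 m.

34.33 m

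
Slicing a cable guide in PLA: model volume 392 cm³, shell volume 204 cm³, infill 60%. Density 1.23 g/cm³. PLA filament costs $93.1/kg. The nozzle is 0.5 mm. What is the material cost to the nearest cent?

Volume inside the shell: 392 − 204 → 188 cm³.
Infill deposited: 0.60 × 188 → 112.8 cm³.
Deposited volume = 204 + 112.8, so 316.8 cm³.
Mass = 316.8 × 1.23, so 389.664 g.
At $93.1/kg: 389.664/1000 × 93.1 = $36.28.

$36.28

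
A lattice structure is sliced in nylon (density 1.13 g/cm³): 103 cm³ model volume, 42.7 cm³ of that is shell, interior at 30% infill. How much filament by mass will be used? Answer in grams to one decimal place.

68.7 g

Interior volume = 103 − 42.7 = 60.3 cm³.
Infill deposited: 0.30 × 60.3 → 18.09 cm³.
Total printed volume = 42.7 + 18.09, so 60.79 cm³.
Mass = 60.79 × 1.13 = 68.6927 g.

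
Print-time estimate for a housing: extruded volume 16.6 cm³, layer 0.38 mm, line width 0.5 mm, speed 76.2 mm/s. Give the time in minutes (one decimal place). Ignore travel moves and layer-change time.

Bead cross-section = 0.38 × 0.5, so 0.19 mm².
Path length: 16600 mm³ / 0.19 mm² → 87368.4 mm.
Extrusion time = 87368.4 / 76.2, so 1146.6 s.
In the requested units: 1146.6 s = 19.1 minutes.

19.1 minutes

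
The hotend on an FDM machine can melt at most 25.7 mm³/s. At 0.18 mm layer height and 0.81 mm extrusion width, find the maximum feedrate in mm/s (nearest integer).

Extrusion cross-section = 0.18 × 0.81 = 0.1458 mm².
Max speed = 25.7 / 0.1458 = 176.27 ≈ 176 mm/s.

176 mm/s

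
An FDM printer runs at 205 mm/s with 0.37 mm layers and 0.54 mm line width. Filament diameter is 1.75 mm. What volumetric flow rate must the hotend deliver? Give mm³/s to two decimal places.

A = 0.37 × 0.54 = 0.1998 mm².
Volumetric flow = 205 × 0.1998 = 40.96 mm³/s.

40.96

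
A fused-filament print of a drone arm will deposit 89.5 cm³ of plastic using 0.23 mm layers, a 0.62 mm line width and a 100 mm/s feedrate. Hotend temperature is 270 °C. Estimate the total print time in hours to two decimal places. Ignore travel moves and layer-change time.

Line area = 0.23 × 0.62, so 0.1426 mm².
Path length: 89500 mm³ / 0.1426 mm² → 627629.7 mm.
Extrusion time: 627629.7 / 100 → 6276.3 s.
6276.3 s = 1.74 hours.

1.74 hours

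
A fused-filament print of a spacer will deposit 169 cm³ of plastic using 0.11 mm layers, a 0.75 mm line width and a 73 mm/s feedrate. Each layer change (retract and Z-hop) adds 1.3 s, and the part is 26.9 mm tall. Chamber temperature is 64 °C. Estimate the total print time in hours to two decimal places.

7.88 hours

Line area = 0.11 × 0.75 = 0.0825 mm².
Total extruded path = 169000/0.0825 = 2048484.8 mm.
Time extruding: 2048484.8 / 73 → 28061.4 s.
Number of layers: 26.9 / 0.11 → 245 (rounded up).
Non-print overhead = 245 × 1.3, so 318.5 s.
Total = 28061.4 + 318.5 = 28379.9 s = 7.88 hours.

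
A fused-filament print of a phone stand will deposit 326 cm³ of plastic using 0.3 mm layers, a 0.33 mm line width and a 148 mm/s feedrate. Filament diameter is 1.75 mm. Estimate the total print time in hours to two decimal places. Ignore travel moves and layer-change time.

Line area = 0.3 × 0.33, so 0.099 mm².
Total extruded path = 326000/0.099 = 3292929.3 mm.
Print-move time = 3292929.3 / 148 = 22249.5 s.
That's 22249.5 s → 6.18 hours.

6.18 hours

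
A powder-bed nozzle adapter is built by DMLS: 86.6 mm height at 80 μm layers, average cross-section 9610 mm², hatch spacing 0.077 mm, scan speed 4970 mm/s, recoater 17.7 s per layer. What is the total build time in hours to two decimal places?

Layer count = ceil(86.6 / 0.08) = 1083.
Per-layer scan distance = 9610 / 0.077, so 124805.2 mm.
Scan time per layer: 124805.2 / 4970 → 25.1117 s.
Time per layer = 25.1117 + 17.7 = 42.8117 s.
Total: 1083 × 42.8117 s = 46365.0711 s → 12.88 hours.

12.88 hours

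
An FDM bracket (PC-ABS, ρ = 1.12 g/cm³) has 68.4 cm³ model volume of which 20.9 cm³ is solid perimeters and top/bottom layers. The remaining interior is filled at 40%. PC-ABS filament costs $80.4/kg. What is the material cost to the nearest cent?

$3.59

Infill region: 68.4 − 20.9 → 47.5 cm³.
Infill volume = 0.40 × 47.5 = 19 cm³.
Deposited volume = 20.9 + 19, so 39.9 cm³.
Mass = 39.9 × 1.12, so 44.688 g.
At $80.4/kg: 44.688/1000 × 80.4 = $3.59.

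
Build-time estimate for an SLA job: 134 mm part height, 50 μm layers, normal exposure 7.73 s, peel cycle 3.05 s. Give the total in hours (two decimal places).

Layer count = ceil(134 / 0.05) = 2680.
Per-layer time = 7.73 + 3.05, so 10.78 s.
Build time: 2680 × 10.78 s = 28890.4 s, i.e. 8.03 hours.

8.03 hours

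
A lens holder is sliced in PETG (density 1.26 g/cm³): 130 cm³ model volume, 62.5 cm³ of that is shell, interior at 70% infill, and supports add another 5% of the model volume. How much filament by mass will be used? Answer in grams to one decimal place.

Infill region = 130 − 62.5, so 67.5 cm³.
Infill volume = 0.70 × 67.5 = 47.25 cm³.
Support = 0.05 × 130 = 6.5 cm³.
Total extruded: 62.5 + 47.25 + 6.5 → 116.25 cm³.
Mass: 116.25 × 1.26 → 146.475 g.

146.5 g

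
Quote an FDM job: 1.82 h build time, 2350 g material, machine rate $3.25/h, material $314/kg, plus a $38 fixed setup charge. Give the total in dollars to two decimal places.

Time charge = 3.25 × 1.82 = $5.915.
Feedstock cost = 314 × 2350/1000 = $737.90.
Adding setup: 5.915 + 737.90 + 38 → 781.815 ≈ $781.82.

$781.82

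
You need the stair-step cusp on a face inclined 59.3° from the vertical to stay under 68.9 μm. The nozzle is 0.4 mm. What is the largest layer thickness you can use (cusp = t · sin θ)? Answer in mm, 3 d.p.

0.080 mm

t = h_c / sin θ = 0.0689 / 0.8599 = 0.080 mm.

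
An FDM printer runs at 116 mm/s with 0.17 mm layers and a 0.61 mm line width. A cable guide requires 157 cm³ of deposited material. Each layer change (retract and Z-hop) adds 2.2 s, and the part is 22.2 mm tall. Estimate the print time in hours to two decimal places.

3.71 hours

Extrusion cross-section = 0.17 × 0.61 = 0.1037 mm².
Path length: 157000 mm³ / 0.1037 mm² → 1513982.6 mm.
Extrusion time = 1513982.6 / 116 = 13051.6 s.
Layer count = ceil(22.2 / 0.17) = 131.
Non-print overhead = 131 × 2.2 = 288.2 s.
Total = 13051.6 + 288.2 = 13339.8 s = 3.71 hours.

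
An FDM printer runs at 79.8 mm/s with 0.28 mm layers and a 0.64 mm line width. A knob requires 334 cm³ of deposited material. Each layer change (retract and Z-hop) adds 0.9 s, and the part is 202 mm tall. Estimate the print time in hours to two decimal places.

Bead cross-section = 0.28 × 0.64, so 0.1792 mm².
Toolpath length = 334 cm³ / 0.1792 mm² = 334000 / 0.1792 = 1863839.3 mm.
Extrusion time = 1863839.3 / 79.8 = 23356.4 s.
Layers = ⌈202/0.28⌉ = 722.
Layer-change overhead = 722 × 0.9 = 649.8 s.
Total = 23356.4 + 649.8 = 24006.2 s = 6.67 hours.

6.67 hours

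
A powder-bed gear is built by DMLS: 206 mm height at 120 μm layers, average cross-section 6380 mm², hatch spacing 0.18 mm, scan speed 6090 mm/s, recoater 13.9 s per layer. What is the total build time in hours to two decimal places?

Layer count = ceil(206 / 0.12) = 1717.
Scan path per layer: 6380 / 0.18 → 35444.4 mm.
Laser time per layer = 35444.4 / 6090 = 5.8201 s.
Time per layer: 5.8201 + 13.9 → 19.7201 s.
Build time = 1717 × 19.7201 = 33859.4117 s = 9.41 hours.

9.41 hours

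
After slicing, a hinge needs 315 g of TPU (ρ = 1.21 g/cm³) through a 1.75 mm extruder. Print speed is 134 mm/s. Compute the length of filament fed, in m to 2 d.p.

108.23 m

Volume = 315 g / 1.21 g·cm⁻³ = 260.3306 cm³ = 260330.6 mm³.
A = π r² = π × 0.875² = 2.4053 mm².
Length = 260330.6 / 2.4053 = 108232.07 mm = 108.23 m.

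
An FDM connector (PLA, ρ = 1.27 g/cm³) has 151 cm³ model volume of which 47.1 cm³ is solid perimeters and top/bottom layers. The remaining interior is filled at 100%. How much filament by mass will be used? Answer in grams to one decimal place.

Interior volume = 151 − 47.1, so 103.9 cm³.
Infill volume: 1.00 × 103.9 → 103.9 cm³.
Total printed volume: 47.1 + 103.9 → 151 cm³.
Mass = 151 × 1.27, so 191.77 g.

191.8 g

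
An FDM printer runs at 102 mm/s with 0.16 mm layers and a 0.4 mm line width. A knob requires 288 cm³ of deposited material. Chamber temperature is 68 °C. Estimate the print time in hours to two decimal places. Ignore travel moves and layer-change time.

12.25 hours

Bead cross-section: 0.16 × 0.4 → 0.064 mm².
Total extruded path = 288000/0.064 = 4500000 mm.
Extrusion time = 4500000 / 102, so 44117.6 s.
44117.6 s = 12.25 hours.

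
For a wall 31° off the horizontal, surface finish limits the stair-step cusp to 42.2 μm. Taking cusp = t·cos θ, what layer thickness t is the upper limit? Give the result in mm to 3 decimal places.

0.049 mm

t = h_c / cos θ = 0.0422 / 0.8572 = 0.049 mm.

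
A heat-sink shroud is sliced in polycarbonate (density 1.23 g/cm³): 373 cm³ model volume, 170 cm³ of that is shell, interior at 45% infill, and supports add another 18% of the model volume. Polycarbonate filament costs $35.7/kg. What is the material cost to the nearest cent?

Infill region = 373 − 170 = 203 cm³.
Infill deposited: 0.45 × 203 → 91.35 cm³.
Support = 0.18 × 373, so 67.14 cm³.
Deposited volume = 170 + 91.35 + 67.14 = 328.49 cm³.
Mass: 328.49 × 1.23 → 404.0427 g.
At $35.7/kg: 404.0427/1000 × 35.7 = $14.42.

$14.42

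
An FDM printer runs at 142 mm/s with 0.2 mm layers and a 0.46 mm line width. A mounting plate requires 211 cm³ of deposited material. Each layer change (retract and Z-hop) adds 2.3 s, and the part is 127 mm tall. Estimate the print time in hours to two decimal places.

Bead cross-section = 0.2 × 0.46 = 0.092 mm².
Toolpath length = 211 cm³ / 0.092 mm² = 211000 / 0.092 = 2293478.3 mm.
Extrusion time = 2293478.3 / 142 = 16151.3 s.
Number of layers: 127 / 0.2 → 635 (rounded up).
Non-print overhead = 635 × 2.3 = 1460.5 s.
Total = 16151.3 + 1460.5 = 17611.8 s = 4.89 hours.

4.89 hours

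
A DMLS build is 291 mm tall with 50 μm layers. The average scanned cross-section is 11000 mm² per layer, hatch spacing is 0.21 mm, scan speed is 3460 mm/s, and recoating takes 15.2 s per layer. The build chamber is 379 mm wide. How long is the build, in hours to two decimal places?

Layers = ⌈291/0.05⌉ = 5820.
Scan path per layer = 11000 / 0.21 = 52381 mm.
Scan time per layer = 52381 / 3460 = 15.139 s.
Layer cycle = 15.139 + 15.2, so 30.339 s.
Build time = 5820 × 30.339 = 176572.98 s = 49.05 hours.

49.05 hours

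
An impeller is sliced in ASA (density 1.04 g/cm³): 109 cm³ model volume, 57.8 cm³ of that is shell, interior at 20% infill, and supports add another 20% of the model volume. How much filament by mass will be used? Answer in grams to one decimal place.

93.4 g

Interior volume: 109 − 57.8 → 51.2 cm³.
Deposited infill = 0.20 × 51.2 = 10.24 cm³.
Support = 0.20 × 109 = 21.8 cm³.
Total printed volume = 57.8 + 10.24 + 21.8 = 89.84 cm³.
Mass = 89.84 × 1.04, so 93.4336 g.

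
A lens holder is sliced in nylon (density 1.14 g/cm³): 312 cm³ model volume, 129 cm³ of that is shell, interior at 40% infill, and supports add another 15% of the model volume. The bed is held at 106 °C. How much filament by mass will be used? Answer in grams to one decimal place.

Infill region = 312 − 129, so 183 cm³.
Infill volume = 0.40 × 183, so 73.2 cm³.
Support = 0.15 × 312 = 46.8 cm³.
Deposited volume = 129 + 73.2 + 46.8, so 249 cm³.
Mass = 249 × 1.14 = 283.86 g.

283.9 g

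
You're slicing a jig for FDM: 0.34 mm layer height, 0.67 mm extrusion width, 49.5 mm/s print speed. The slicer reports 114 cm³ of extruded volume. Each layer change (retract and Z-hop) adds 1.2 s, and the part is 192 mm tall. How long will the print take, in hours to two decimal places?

3.00 hours

Extrusion cross-section = 0.34 × 0.67, so 0.2278 mm².
Path length: 114000 mm³ / 0.2278 mm² → 500439 mm.
Extrusion time: 500439 / 49.5 → 10109.9 s.
Layers = ⌈192/0.34⌉ = 565.
Z-hop total = 565 × 1.2, so 678 s.
Total = 10109.9 + 678 = 10787.9 s = 3.00 hours.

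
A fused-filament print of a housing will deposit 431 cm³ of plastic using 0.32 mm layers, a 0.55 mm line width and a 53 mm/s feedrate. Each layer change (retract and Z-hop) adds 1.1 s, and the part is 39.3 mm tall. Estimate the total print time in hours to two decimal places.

Extrusion cross-section = 0.32 × 0.55, so 0.176 mm².
Toolpath length = 431 cm³ / 0.176 mm² = 431000 / 0.176 = 2448863.6 mm.
Print-move time = 2448863.6 / 53 = 46205 s.
Layers = ⌈39.3/0.32⌉ = 123.
Z-hop total = 123 × 1.1, so 135.3 s.
Total = 46205 + 135.3 = 46340.3 s = 12.87 hours.

12.87 hours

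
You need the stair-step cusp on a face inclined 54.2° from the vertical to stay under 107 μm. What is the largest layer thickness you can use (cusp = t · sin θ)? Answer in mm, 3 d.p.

0.132 mm

Layer height = cusp / sin(54.2°) = 0.107 / 0.8111 = 0.132 mm.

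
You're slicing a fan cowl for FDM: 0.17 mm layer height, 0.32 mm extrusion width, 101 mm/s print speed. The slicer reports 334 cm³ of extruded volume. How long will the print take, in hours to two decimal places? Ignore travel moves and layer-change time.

Line area: 0.17 × 0.32 → 0.0544 mm².
Toolpath length = 334 cm³ / 0.0544 mm² = 334000 / 0.0544 = 6139705.9 mm.
Extrusion time = 6139705.9 / 101, so 60789.2 s.
That's 60789.2 s → 16.89 hours.

16.89 hours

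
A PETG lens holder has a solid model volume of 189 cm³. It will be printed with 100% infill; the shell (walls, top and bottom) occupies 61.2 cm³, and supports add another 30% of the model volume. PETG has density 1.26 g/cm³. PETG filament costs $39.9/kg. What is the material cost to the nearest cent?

Interior volume = 189 − 61.2, so 127.8 cm³.
Infill volume = 1.00 × 127.8 = 127.8 cm³.
Support: 0.30 × 189 → 56.7 cm³.
Total printed volume: 61.2 + 127.8 + 56.7 → 245.7 cm³.
Mass = 245.7 × 1.26, so 309.582 g.
At $39.9/kg: 309.582/1000 × 39.9 = $12.35.

$12.35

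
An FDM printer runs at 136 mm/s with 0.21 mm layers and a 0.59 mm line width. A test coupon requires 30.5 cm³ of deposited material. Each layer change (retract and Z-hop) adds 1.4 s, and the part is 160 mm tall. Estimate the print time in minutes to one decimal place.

47.9 minutes

Line area: 0.21 × 0.59 → 0.1239 mm².
Path length: 30500 mm³ / 0.1239 mm² → 246166.3 mm.
Time extruding = 246166.3 / 136, so 1810 s.
Number of layers: 160 / 0.21 → 762 (rounded up).
Z-hop total = 762 × 1.4 = 1066.8 s.
Altogether 1810 + 1066.8 = 2876.8 s, i.e. 47.9 minutes.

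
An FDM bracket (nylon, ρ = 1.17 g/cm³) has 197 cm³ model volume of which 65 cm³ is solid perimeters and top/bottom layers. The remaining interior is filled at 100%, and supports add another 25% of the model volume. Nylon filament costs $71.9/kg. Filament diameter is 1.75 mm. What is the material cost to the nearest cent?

$20.72

Interior volume: 197 − 65 → 132 cm³.
Infill volume = 1.00 × 132 = 132 cm³.
Support = 0.25 × 197 = 49.25 cm³.
Total printed volume: 65 + 132 + 49.25 → 246.25 cm³.
Mass: 246.25 × 1.17 → 288.1125 g.
At $71.9/kg: 288.1125/1000 × 71.9 = $20.72.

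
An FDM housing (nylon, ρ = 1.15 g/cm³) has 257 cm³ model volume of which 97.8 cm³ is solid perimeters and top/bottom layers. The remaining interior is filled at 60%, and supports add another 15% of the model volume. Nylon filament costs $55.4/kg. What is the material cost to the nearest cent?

$14.77

Interior volume: 257 − 97.8 → 159.2 cm³.
Infill volume: 0.60 × 159.2 → 95.52 cm³.
Support = 0.15 × 257, so 38.55 cm³.
Total extruded = 97.8 + 95.52 + 38.55, so 231.87 cm³.
Mass = 231.87 × 1.15, so 266.6505 g.
At $55.4/kg: 266.6505/1000 × 55.4 = $14.77.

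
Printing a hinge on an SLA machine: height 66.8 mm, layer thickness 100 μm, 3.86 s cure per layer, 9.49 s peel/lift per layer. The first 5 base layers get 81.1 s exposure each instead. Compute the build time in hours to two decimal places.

2.58 hours

Layer count = ceil(66.8 / 0.1) = 668.
Base layers = 5 × (81.1 + 9.49) = 452.95 s.
Remaining layers: 663 × (3.86 + 9.49) → 8851.05 s.
Total = 452.95 + 8851.05 = 9304 s = 2.58 hours.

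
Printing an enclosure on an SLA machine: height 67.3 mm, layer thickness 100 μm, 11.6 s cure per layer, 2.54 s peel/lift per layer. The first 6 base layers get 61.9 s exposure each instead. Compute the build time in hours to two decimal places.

Number of layers: 67.3 / 0.1 → 673 (rounded up).
Burn-in layers = 6 × (61.9 + 2.54), so 386.64 s.
Regular layers = 667 × (11.6 + 2.54) = 9431.38 s.
Sum: 386.64 + 9431.38 = 9818.02 s → 2.73 hours.

2.73 hours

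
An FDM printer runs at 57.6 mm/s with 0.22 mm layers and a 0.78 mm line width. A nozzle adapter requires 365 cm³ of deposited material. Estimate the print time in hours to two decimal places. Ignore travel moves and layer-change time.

Line area: 0.22 × 0.78 → 0.1716 mm².
Total extruded path = 365000/0.1716 = 2127039.6 mm.
Time extruding = 2127039.6 / 57.6 = 36927.8 s.
In the requested units: 36927.8 s = 10.26 hours.

10.26 hours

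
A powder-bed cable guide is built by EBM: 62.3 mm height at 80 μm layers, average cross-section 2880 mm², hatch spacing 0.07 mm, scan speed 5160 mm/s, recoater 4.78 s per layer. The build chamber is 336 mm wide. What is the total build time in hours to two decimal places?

2.76 hours

Number of layers: 62.3 / 0.08 → 779 (rounded up).
Scan path per layer: 2880 / 0.07 → 41142.9 mm.
Per-layer scan time = 41142.9 / 5160, so 7.9734 s.
Time per layer: 7.9734 + 4.78 → 12.7534 s.
779 layers × 12.7534 s/layer = 9934.8986 s, i.e. 2.76 hours.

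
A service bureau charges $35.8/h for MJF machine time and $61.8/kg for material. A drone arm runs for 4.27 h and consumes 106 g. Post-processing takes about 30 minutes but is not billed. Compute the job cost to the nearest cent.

Machine cost = 35.8 × 4.27, so $152.866.
Material cost = 61.8 × 106/1000, so $6.5508.
Total = 152.866 + 6.5508 = 159.4168 ≈ $159.42.

$159.42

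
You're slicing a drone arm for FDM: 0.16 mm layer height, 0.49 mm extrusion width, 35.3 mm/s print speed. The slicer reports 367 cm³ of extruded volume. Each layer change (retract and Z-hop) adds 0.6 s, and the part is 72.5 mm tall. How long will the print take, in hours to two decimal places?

Bead cross-section = 0.16 × 0.49 = 0.0784 mm².
Total extruded path = 367000/0.0784 = 4681122.4 mm.
Extrusion time: 4681122.4 / 35.3 → 132609.7 s.
Number of layers: 72.5 / 0.16 → 454 (rounded up).
Non-print overhead: 454 × 0.6 → 272.4 s.
Total = 132609.7 + 272.4 = 132882.1 s = 36.91 hours.

36.91 hours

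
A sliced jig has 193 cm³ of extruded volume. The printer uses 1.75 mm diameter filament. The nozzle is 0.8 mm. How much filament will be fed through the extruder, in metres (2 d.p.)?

80.24 m

Filament cross-section = π × (1.75/2)² = 2.4053 mm².
Length = 193 cm³ / 2.4053 mm² = 193000 / 2.4053 = 80239.47 mm = 80.24 m.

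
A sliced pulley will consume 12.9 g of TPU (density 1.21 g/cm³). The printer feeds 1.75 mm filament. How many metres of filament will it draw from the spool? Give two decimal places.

4.43 m

Extruded volume: 12.9/1.21 = 10.6612 cm³ (10661.2 mm³).
Filament cross-section = π × (1.75/2)² = 2.4053 mm².
Length = 10661.2 / 2.4053 = 4432.38 mm = 4.43 m.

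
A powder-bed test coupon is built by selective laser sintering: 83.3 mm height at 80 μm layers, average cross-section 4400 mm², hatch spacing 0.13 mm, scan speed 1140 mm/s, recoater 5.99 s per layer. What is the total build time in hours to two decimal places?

10.33 hours

Layers = ⌈83.3/0.08⌉ = 1042.
Scan path per layer = 4400 / 0.13 = 33846.2 mm.
Laser time per layer = 33846.2 / 1140, so 29.6896 s.
Time per layer = 29.6896 + 5.99, so 35.6796 s.
Total: 1042 × 35.6796 s = 37178.1432 s → 10.33 hours.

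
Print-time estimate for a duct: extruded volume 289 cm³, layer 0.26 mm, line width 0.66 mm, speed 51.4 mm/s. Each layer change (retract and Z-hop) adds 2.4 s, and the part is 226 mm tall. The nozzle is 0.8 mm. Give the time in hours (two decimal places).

9.68 hours

Bead cross-section: 0.26 × 0.66 → 0.1716 mm².
Path length: 289000 mm³ / 0.1716 mm² → 1684149.2 mm.
Time extruding = 1684149.2 / 51.4 = 32765.5 s.
Layer count = ceil(226 / 0.26) = 870.
Layer-change overhead = 870 × 2.4 = 2088 s.
Total = 32765.5 + 2088 = 34853.5 s = 9.68 hours.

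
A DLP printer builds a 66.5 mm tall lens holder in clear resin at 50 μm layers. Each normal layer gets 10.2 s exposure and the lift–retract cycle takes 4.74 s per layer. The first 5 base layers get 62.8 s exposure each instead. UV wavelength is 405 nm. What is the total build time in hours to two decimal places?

Number of layers: 66.5 / 0.05 → 1330 (rounded up).
Bottom layers = 5 × (62.8 + 4.74) = 337.7 s.
Regular layers = 1325 × (10.2 + 4.74) = 19795.5 s.
Sum: 337.7 + 19795.5 = 20133.2 s → 5.59 hours.

5.59 hours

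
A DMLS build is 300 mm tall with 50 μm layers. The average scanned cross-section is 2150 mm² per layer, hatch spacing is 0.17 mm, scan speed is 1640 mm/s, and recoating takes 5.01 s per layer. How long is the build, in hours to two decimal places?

21.20 hours

Layers = ⌈300/0.05⌉ = 6000.
Scan path per layer = 2150 / 0.17, so 12647.1 mm.
Per-layer scan time = 12647.1 / 1640, so 7.7116 s.
Layer cycle = 7.7116 + 5.01, so 12.7216 s.
Build time = 6000 × 12.7216 = 76329.6 s = 21.20 hours.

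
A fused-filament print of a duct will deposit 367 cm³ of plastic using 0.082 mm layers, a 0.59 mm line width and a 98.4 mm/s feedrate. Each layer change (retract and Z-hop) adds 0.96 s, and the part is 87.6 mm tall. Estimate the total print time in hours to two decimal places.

Bead cross-section = 0.082 × 0.59, so 0.04838 mm².
Path length: 367000 mm³ / 0.04838 mm² → 7585779.2 mm.
Time extruding = 7585779.2 / 98.4, so 77091.3 s.
Number of layers: 87.6 / 0.082 → 1069 (rounded up).
Non-print overhead = 1069 × 0.96 = 1026.24 s.
Total = 77091.3 + 1026.24 = 78117.54 s = 21.70 hours.

21.70 hours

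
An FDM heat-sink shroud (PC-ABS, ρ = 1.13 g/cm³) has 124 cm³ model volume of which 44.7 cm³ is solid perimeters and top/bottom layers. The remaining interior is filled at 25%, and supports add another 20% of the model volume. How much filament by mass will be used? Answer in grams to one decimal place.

Infill region: 124 − 44.7 → 79.3 cm³.
Infill volume: 0.25 × 79.3 → 19.825 cm³.
Support = 0.20 × 124, so 24.8 cm³.
Total extruded = 44.7 + 19.825 + 24.8, so 89.325 cm³.
Mass: 89.325 × 1.13 → 100.93725 g.

100.9 g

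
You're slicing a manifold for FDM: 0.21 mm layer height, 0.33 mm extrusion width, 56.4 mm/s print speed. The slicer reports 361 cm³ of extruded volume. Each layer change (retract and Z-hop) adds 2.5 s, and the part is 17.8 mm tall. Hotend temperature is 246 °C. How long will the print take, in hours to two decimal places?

25.72 hours

Line area = 0.21 × 0.33, so 0.0693 mm².
Path length: 361000 mm³ / 0.0693 mm² → 5209235.2 mm.
Extrusion time: 5209235.2 / 56.4 → 92362.3 s.
Layer count = ceil(17.8 / 0.21) = 85.
Z-hop total = 85 × 2.5 = 212.5 s.
Altogether 92362.3 + 212.5 = 92574.8 s, i.e. 25.72 hours.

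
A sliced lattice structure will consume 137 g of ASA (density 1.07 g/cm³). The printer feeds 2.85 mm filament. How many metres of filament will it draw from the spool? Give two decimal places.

20.07 m

Extruded volume: 137/1.07 = 128.0374 cm³ (128037.4 mm³).
Filament cross-section = π × (2.85/2)² = 6.3794 mm².
L = V/A = 128037.4/6.3794 = 20070.45 mm → 20.07 m.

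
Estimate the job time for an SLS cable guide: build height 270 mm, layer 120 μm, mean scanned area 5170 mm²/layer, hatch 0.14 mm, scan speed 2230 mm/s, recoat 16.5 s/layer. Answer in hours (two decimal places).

Number of layers: 270 / 0.12 → 2250 (rounded up).
Scan path per layer = 5170 / 0.14, so 36928.6 mm.
Scan time per layer = 36928.6 / 2230 = 16.5599 s.
Per-layer time = 16.5599 + 16.5, so 33.0599 s.
Total: 2250 × 33.0599 s = 74384.775 s → 20.66 hours.

20.66 hours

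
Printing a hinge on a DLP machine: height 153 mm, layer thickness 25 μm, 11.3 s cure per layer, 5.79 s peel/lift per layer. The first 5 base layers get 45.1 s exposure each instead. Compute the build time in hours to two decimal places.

29.10 hours

Number of layers: 153 / 0.025 → 6120 (rounded up).
Burn-in layers = 5 × (45.1 + 5.79) = 254.45 s.
Remaining layers = 6115 × (11.3 + 5.79) = 104505.35 s.
Total = 254.45 + 104505.35 = 104759.8 s = 29.10 hours.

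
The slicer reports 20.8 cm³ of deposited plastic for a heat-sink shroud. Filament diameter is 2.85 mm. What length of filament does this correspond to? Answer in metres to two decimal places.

Filament cross-section = π × (2.85/2)² = 6.3794 mm².
Length = 20.8 cm³ / 6.3794 mm² = 20800 / 6.3794 = 3260.49 mm = 3.26 m.

3.26 m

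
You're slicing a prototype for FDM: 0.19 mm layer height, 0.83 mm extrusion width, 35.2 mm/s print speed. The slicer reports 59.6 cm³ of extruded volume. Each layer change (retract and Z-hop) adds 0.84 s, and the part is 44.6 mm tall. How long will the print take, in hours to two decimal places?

3.04 hours

Line area: 0.19 × 0.83 → 0.1577 mm².
Total extruded path = 59600/0.1577 = 377932.8 mm.
Extrusion time = 377932.8 / 35.2 = 10736.7 s.
Layer count = ceil(44.6 / 0.19) = 235.
Non-print overhead = 235 × 0.84 = 197.4 s.
Total = 10736.7 + 197.4 = 10934.1 s = 3.04 hours.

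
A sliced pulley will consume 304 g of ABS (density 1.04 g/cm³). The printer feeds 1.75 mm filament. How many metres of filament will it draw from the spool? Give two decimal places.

121.53 m

Extruded volume: 304/1.04 = 292.3077 cm³ (292307.7 mm³).
Cross-section of 1.75 mm filament: π·(1.75/2)² = 2.4053 mm².
L = V/A = 292307.7/2.4053 = 121526.5 mm → 121.53 m.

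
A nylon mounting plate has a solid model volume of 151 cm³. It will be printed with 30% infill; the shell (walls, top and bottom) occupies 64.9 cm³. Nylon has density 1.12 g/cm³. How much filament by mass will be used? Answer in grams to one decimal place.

Infill region = 151 − 64.9, so 86.1 cm³.
Infill volume = 0.30 × 86.1, so 25.83 cm³.
Deposited volume = 64.9 + 25.83 = 90.73 cm³.
Mass = 90.73 × 1.12 = 101.6176 g.

101.6 g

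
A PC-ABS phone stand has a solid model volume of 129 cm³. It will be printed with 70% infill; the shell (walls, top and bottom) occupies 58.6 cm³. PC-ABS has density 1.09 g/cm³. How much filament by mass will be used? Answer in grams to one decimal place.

117.6 g

Interior volume = 129 − 58.6 = 70.4 cm³.
Infill volume: 0.70 × 70.4 → 49.28 cm³.
Deposited volume = 58.6 + 49.28, so 107.88 cm³.
Mass = 107.88 × 1.09 = 117.5892 g.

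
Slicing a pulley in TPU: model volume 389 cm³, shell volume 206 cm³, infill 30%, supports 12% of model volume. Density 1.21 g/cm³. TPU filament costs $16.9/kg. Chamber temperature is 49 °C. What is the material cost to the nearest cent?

Infill region = 389 − 206, so 183 cm³.
Deposited infill: 0.30 × 183 → 54.9 cm³.
Support = 0.12 × 389, so 46.68 cm³.
Deposited volume = 206 + 54.9 + 46.68, so 307.58 cm³.
Mass: 307.58 × 1.21 → 372.1718 g.
At $16.9/kg: 372.1718/1000 × 16.9 = $6.29.

$6.29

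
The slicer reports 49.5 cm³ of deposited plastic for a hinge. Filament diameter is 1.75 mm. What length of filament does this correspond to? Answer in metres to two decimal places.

Filament cross-section = π × (1.75/2)² = 2.4053 mm².
Length = 49.5 cm³ / 2.4053 mm² = 49500 / 2.4053 = 20579.55 mm = 20.58 m.

20.58 m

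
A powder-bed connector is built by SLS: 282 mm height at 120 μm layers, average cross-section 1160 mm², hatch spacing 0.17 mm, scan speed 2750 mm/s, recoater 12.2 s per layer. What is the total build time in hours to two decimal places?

Number of layers: 282 / 0.12 → 2350 (rounded up).
Hatch length per layer = 1160 / 0.17 = 6823.5 mm.
Per-layer scan time: 6823.5 / 2750 → 2.4813 s.
Time per layer = 2.4813 + 12.2 = 14.6813 s.
Total: 2350 × 14.6813 s = 34501.055 s → 9.58 hours.

9.58 hours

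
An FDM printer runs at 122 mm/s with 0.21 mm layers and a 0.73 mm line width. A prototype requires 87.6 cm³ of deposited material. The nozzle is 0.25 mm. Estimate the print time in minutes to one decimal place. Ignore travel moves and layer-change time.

78.1 minutes

Extrusion cross-section = 0.21 × 0.73 = 0.1533 mm².
Toolpath length = 87.6 cm³ / 0.1533 mm² = 87600 / 0.1533 = 571428.6 mm.
Extrusion time = 571428.6 / 122, so 4683.8 s.
Converting: 4683.8 s = 78.1 minutes.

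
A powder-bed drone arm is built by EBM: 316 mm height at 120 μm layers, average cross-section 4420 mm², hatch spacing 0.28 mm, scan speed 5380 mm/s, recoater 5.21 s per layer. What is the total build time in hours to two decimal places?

5.96 hours

Number of layers: 316 / 0.12 → 2634 (rounded up).
Per-layer scan distance = 4420 / 0.28, so 15785.7 mm.
Beam time per layer = 15785.7 / 5380 = 2.9341 s.
Time per layer: 2.9341 + 5.21 → 8.1441 s.
Build time = 2634 × 8.1441 = 21451.5594 s = 5.96 hours.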